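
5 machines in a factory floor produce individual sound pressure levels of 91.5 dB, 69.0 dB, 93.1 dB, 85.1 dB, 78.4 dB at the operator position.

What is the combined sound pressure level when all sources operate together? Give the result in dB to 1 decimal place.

95.9 dB

Σ 10^(Lᵢ/10) = 3.855e+09.
L_total = 10·log₁₀(3.855e+09) = 95.9 dB.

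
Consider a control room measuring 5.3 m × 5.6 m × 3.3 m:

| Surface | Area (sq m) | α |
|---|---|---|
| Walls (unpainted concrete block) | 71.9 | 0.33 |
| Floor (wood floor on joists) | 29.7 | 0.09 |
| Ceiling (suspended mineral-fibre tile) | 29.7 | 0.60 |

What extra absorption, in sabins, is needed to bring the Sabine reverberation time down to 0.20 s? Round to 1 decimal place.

Equivalent absorption area: A₁ = 71.9*0.33 + 29.7*0.09 + 29.7*0.60 = 44.220 sq m.
Target A₂ = 0.161·97.944/0.20 = 78.845 sabins (V = 97.944 m³).
Additional absorption ΔA = 78.845 − 44.220 = 34.6 sabins.

34.6 sabins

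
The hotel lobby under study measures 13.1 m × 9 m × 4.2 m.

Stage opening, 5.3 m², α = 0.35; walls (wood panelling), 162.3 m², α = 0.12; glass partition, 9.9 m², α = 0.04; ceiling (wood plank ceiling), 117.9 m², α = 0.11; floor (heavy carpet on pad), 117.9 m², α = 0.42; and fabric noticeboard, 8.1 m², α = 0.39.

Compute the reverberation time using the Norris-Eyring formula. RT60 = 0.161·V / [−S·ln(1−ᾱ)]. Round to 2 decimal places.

0.81 s

S = Σ Sᵢ = 421.4 m².
Σ(Sᵢαᵢ) = 5.3·0.35 + 162.3·0.12 + 9.9·0.04 + 117.9·0.11 + 117.9·0.42 + 8.1·0.39 = 87.373.
ᾱ = 87.373 / 421.4 = 0.2073.
Eyring denominator: −S ln(1−ᾱ) = 97.896.
V = 13.1 × 9 × 4.2 = 495.18 m³.
RT60 = 0.161 × 495.18 / 97.896 = 0.81 s.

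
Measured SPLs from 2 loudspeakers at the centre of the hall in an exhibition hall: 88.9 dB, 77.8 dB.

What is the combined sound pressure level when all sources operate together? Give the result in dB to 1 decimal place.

Converting to relative power and adding: 10^(88.9/10) + 10^(77.8/10) = 8.365e+08.
Back to dB: 10·log₁₀ Σ = 89.2 dB.

89.2 dB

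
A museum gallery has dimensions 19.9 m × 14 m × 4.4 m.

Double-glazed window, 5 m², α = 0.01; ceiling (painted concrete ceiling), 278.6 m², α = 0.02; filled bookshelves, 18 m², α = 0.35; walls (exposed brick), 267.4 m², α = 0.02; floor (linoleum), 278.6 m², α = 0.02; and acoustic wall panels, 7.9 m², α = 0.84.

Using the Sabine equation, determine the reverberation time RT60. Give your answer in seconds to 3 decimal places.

6.695 sec

Equivalent absorption area: A = 5·0.01 + 278.6·0.02 + 18·0.35 + 267.4·0.02 + 278.6·0.02 + 7.9·0.84 = 29.478 m².
V = 19.9·14·4.4 = 1225.84 m³.
RT60 = 0.161 · V / A = 0.161 × 1225.84 / 29.478 = 6.695 s.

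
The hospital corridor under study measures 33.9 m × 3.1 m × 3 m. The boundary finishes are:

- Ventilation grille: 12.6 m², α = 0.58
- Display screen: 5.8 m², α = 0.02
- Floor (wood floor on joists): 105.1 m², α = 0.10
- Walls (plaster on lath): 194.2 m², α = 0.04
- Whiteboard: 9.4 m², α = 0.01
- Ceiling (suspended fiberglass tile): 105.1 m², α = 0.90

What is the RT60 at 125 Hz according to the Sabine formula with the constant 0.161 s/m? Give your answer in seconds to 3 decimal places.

0.422 sec

Summing Sᵢαᵢ: 7.308 + 0.116 + 10.510 + 7.768 + 0.094 + 94.590 → A = 120.386 sabins.
Room volume: 315.27 m³.
Sabine: RT60 = 0.161 × 315.27 / 120.386 = 0.422 s.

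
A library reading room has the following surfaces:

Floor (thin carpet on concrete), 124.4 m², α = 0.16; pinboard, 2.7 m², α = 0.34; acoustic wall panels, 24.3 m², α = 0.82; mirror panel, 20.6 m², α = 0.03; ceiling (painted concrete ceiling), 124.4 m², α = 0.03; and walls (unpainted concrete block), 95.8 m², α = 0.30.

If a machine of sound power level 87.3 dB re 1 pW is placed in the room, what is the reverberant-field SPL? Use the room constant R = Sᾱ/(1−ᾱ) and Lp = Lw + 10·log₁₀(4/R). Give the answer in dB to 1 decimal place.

73.7 dB

A = 73.838 sabins; S = 392.2 m².
ᾱ = 73.838/392.2 = 0.1883; R = Sᾱ/(1−ᾱ) = 73.838/(1−0.1883) = 90.967 m².
Lp = Lw + 10 log₁₀(4/R) = 87.3 -13.57 = 73.7 dB.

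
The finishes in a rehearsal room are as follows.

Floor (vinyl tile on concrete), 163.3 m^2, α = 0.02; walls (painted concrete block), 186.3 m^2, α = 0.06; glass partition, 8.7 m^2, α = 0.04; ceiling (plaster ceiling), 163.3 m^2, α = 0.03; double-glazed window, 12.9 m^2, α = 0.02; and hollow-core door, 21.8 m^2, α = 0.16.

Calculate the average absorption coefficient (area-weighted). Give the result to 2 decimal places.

0.04

Total surface area S = 556.3 m^2.
Σ(Sᵢαᵢ) = 163.3*0.02 + 186.3*0.06 + 8.7*0.04 + 163.3*0.03 + 12.9*0.02 + 21.8*0.16 = 23.437.
ᾱ = 23.437 / 556.3 = 0.04.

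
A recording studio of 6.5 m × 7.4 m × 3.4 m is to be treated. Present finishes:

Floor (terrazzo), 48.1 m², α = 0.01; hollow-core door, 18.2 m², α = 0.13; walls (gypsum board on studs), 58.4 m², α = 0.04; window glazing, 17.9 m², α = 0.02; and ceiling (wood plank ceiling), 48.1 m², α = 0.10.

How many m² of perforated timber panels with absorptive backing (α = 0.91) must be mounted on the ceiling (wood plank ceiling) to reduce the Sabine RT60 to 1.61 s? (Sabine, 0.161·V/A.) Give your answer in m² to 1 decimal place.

7.4

Total absorption A₁ = 48.1·0.01 + 18.2·0.13 + 58.4·0.04 + 17.9·0.02 + 48.1·0.10
  = 0.481 + 2.366 + 2.336 + 0.358 + 4.810 = 10.351 m² sabins.
V = 163.54 m³. Target absorption A₂ = 0.161 × 163.54 / 1.61 = 16.354 sabins.
Absorption to add: 16.354 − 10.351 = 6.003 sabins.
Net gain per m²: Δα = 0.91 − 0.10 = 0.81.
Panel area = 6.003 / 0.81 = 7.4 m².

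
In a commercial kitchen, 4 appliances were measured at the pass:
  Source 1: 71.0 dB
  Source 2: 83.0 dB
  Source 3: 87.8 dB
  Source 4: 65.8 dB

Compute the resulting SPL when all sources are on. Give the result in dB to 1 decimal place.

Σ 10^(Lᵢ/10) = 8.185e+08.
L_total = 10·log₁₀(8.185e+08) = 89.1 dB.

89.1 dB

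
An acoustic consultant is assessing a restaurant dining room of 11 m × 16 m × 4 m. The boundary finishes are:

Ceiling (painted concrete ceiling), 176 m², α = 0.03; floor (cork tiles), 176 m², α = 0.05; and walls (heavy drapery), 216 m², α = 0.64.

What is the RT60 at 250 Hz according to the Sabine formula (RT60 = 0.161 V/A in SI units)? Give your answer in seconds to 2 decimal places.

Equivalent absorption area: A = 176*0.03 + 176*0.05 + 216*0.64 = 152.320 m².
V = 11·16·4 = 704 m³.
T = 0.161 V/A = 0.161·704/152.320 = 0.74 s.

0.74 s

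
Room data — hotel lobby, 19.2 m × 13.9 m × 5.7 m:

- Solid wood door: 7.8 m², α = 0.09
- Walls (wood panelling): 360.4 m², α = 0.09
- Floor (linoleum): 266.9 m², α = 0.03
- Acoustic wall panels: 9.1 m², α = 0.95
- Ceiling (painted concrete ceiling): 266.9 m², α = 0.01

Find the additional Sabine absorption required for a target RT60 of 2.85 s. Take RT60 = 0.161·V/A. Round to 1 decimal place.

33.5 sabins

Total absorption A₁ = 7.8*0.09 + 360.4*0.09 + 266.9*0.03 + 9.1*0.95 + 266.9*0.01
  = 0.702 + 32.436 + 8.007 + 8.645 + 2.669 = 52.459 m² sabins.
Target A₂ = 0.161·1521.216/2.85 = 85.935 sabins (V = 1521.216 m³).
ΔA = A₂ − A₁ = 85.935 − 52.459 = 33.5 sabins.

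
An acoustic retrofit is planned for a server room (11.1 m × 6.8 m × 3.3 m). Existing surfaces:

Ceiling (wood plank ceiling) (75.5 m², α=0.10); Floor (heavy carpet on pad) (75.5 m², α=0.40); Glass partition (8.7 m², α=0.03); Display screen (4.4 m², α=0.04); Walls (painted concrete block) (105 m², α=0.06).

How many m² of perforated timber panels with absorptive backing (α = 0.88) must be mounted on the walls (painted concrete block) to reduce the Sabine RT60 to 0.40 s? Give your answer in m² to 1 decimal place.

68.0

A₁ = Σ Sᵢαᵢ = 75.5×0.10 + 75.5×0.40 + 8.7×0.03 + 4.4×0.04 + 105×0.06 = 44.487 sabins.
Required A₂ = 0.161·249.084/0.40 = 100.256 sabins.
ΔA needed = 100.256 − 44.487 = 55.769 sabins.
Net gain per m²: Δα = 0.88 − 0.06 = 0.82.
Panel area = 55.769 / 0.82 = 68.0 m².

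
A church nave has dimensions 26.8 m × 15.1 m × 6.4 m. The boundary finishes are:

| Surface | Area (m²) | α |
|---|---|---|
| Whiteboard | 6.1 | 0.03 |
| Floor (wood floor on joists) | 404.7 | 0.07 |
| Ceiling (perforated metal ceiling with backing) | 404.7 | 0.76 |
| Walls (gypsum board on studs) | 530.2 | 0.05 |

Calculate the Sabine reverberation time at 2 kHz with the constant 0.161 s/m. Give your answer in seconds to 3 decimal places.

Equivalent absorption area: A = 6.1·0.03 + 404.7·0.07 + 404.7·0.76 + 530.2·0.05 = 362.594 m².
V = 26.8·15.1·6.4 = 2589.952 m³.
RT60 = 0.161 · V / A = 0.161 × 2589.952 / 362.594 = 1.150 s.

1.150 sec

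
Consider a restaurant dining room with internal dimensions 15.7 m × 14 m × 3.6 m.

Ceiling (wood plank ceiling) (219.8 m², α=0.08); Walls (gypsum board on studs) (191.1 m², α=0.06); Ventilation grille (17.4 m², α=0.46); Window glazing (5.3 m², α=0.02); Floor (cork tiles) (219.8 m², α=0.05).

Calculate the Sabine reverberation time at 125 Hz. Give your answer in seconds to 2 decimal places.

2.65 s

Summing Sᵢαᵢ: 17.584 + 11.466 + 8.004 + 0.106 + 10.990 → A = 48.150 sabins.
Volume V = 15.7 × 14 × 3.6 = 791.28 m³.
Sabine: RT60 = 0.161 × 791.28 / 48.150 = 2.65 s.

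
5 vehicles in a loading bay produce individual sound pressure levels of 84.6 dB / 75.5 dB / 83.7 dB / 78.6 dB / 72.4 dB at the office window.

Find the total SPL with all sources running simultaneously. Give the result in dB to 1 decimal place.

Σ 10^(Lᵢ/10) = 6.481e+08.
L_total = 10·log₁₀(6.481e+08) = 88.1 dB.

88.1 dB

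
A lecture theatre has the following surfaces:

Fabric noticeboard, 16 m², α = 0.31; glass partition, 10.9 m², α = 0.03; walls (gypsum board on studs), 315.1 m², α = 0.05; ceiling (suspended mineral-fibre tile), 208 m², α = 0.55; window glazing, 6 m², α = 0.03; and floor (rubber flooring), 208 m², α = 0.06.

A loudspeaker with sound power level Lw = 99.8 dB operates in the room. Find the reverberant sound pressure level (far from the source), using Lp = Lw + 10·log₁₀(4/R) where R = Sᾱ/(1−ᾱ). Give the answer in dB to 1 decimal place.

Σ(Sᵢαᵢ) = 16·0.31 + 10.9·0.03 + 315.1·0.05 + 208·0.55 + 6·0.03 + 208·0.06 = 148.102; total area S = 764.0 m².
ᾱ = 148.102/764.0 = 0.1939; R = Sᾱ/(1−ᾱ) = 148.102/(1−0.1939) = 183.727 m².
Lp = Lw + 10 log₁₀(4/R) = 99.8 -16.62 = 83.2 dB.

83.2 dB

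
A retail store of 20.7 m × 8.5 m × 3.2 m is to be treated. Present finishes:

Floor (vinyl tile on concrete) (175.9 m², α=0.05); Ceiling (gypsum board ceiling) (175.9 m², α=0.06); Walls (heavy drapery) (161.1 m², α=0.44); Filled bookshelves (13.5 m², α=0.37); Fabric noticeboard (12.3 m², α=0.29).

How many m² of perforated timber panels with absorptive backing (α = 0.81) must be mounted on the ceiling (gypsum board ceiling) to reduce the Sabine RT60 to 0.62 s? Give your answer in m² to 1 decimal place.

A₁ = Σ Sᵢαᵢ = 175.9·0.05 + 175.9·0.06 + 161.1·0.44 + 13.5·0.37 + 12.3·0.29 = 98.795 sabins.
V = 563.04 m³. Target absorption A₂ = 0.161 × 563.04 / 0.62 = 146.209 sabins.
Absorption to add: 146.209 − 98.795 = 47.414 sabins.
Each m² of panel replacing the ceiling (gypsum board ceiling) adds (0.81 − 0.06) = 0.75 sabins.
Panel area = 47.414 / 0.75 = 63.2 m².

63.2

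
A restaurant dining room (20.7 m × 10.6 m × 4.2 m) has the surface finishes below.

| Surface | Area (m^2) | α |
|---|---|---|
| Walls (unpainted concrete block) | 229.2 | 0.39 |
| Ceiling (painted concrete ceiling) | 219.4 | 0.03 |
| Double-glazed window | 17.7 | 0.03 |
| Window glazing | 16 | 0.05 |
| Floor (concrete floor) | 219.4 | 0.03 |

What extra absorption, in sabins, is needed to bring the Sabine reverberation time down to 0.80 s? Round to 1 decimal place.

Equivalent absorption area: A₁ = 229.2*0.39 + 219.4*0.03 + 17.7*0.03 + 16*0.05 + 219.4*0.03 = 103.883 m^2.
V = 921.564 m³. Required absorption A₂ = 0.161 × 921.564 / 0.80 = 185.465 sabins.
ΔA = A₂ − A₁ = 185.465 − 103.883 = 81.6 sabins.

81.6 sabins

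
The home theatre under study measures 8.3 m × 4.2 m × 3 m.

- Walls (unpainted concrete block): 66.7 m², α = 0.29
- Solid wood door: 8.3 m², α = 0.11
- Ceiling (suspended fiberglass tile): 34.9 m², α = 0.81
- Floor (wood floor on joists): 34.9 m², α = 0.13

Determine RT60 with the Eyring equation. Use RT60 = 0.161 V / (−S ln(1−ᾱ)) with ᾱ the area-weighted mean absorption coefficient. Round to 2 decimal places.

0.25 s

Total surface area S = 66.7 + 8.3 + 34.9 + 34.9 = 144.8 m².
Absorption A = 66.7·0.29 + 8.3·0.11 + 34.9·0.81 + 34.9·0.13 = 53.062 sabins.
Mean coefficient ᾱ = A/S = 0.3665.
−S·ln(1−ᾱ) = −144.8 × ln(1 − 0.3665) = 66.101.
V = 8.3 × 4.2 × 3 = 104.58 m³.
RT60 = 0.161 × 104.58 / 66.101 = 0.25 s.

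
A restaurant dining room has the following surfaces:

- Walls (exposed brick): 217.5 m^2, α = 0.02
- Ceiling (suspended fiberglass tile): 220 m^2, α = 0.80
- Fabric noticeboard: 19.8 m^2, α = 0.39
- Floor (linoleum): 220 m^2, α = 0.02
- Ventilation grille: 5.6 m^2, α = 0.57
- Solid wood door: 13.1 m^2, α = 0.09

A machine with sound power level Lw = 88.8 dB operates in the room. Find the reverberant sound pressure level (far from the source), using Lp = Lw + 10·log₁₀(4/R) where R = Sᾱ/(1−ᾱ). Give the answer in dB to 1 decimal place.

70.4 dB

Σ(Sᵢαᵢ) = 217.5×0.02 + 220×0.80 + 19.8×0.39 + 220×0.02 + 5.6×0.57 + 13.1×0.09 = 196.843; total area S = 696.0 m^2.
ᾱ = 0.2828, so room constant R = A/(1−ᾱ) = 274.460 m^2.
Lp = 88.8 + 10·log₁₀(4/274.460) = 88.8 + (-18.36) = 70.4 dB.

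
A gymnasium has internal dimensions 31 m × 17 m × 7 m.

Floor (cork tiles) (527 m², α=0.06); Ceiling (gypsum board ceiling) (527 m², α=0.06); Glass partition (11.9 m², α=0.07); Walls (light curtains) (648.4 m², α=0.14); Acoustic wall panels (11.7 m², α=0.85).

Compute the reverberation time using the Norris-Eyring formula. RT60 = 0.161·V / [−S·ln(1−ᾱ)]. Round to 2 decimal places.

S = Σ Sᵢ = 1726.0 m².
Absorption A = 527×0.06 + 527×0.06 + 11.9×0.07 + 648.4×0.14 + 11.7×0.85 = 164.794 sabins.
ᾱ = 164.794 / 1726.0 = 0.0955.
−S·ln(1−ᾱ) = −1726.0 × ln(1 − 0.0955) = 173.244.
V = 31 × 17 × 7 = 3689 m³.
RT60 = 0.161 × 3689 / 173.244 = 3.43 s.

3.43 s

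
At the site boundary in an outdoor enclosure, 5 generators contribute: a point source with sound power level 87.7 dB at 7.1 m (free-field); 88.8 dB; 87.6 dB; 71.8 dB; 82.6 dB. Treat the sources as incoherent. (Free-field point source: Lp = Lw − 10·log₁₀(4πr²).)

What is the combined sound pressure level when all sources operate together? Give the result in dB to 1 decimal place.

91.9 dB

Source at 7.1 m: Lp = 87.7 − 10·log₁₀(4π·7.1²) = 87.7 − 10·log₁₀(633.471) = 59.7 dB.
Sum in the linear (power) domain: Σ 10^(Lᵢ/10) = 10^(59.7/10) + 10^(88.8/10) + 10^(87.6/10) + 10^(71.8/10) + 10^(82.6/10) = 1.532e+09.
Combined level = 10 log₁₀(1.532e+09) = 91.9 dB.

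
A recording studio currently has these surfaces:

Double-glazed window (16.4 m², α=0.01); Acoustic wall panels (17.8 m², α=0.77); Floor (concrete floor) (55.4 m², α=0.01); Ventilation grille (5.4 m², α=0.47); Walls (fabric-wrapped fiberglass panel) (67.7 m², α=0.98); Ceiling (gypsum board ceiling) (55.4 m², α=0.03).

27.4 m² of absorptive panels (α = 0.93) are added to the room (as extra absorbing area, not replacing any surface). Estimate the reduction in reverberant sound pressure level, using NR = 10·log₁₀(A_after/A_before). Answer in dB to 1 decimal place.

1.1 dB

Total absorption A_before = 16.4·0.01 + 17.8·0.77 + 55.4·0.01 + 5.4·0.47 + 67.7·0.98 + 55.4·0.03
  = 0.164 + 13.706 + 0.554 + 2.538 + 66.346 + 1.662 = 84.970 m² sabins.
Treatment contributes 27.4·0.93 = 25.482 sabins.
A_after = 84.970 + 25.482 = 110.452 sabins.
NR = 10·log₁₀(110.452/84.970) = 1.1 dB.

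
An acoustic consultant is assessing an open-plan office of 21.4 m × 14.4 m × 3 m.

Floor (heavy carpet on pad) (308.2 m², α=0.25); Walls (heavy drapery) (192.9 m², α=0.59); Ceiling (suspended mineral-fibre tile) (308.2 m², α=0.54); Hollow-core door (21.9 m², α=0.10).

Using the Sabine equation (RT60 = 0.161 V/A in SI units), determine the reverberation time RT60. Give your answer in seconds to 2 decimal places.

Equivalent absorption area: A = 308.2×0.25 + 192.9×0.59 + 308.2×0.54 + 21.9×0.10 = 359.479 m².
Volume V = 21.4 × 14.4 × 3 = 924.48 m³.
RT60 = 0.161 · V / A = 0.161 × 924.48 / 359.479 = 0.41 s.

0.41 seconds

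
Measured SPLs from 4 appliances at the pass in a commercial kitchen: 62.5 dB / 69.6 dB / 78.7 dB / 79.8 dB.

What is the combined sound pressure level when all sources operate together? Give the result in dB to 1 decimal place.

Sum in the linear (power) domain: Σ 10^(Lᵢ/10) = 10^(62.5/10) + 10^(69.6/10) + 10^(78.7/10) + 10^(79.8/10) = 1.805e+08.
Combined level = 10 log₁₀(1.805e+08) = 82.6 dB.

82.6 dB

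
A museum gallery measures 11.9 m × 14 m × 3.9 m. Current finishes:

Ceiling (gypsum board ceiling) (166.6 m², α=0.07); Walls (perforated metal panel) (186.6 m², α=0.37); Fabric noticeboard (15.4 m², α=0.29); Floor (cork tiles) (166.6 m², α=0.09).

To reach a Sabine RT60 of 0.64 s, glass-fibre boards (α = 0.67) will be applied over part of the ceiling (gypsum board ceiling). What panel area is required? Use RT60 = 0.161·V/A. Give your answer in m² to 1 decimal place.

105.5

Summing Sᵢαᵢ: 11.662 + 69.042 + 4.466 + 14.994 → A₁ = 100.164 sabins.
Required A₂ = 0.161·649.74/0.64 = 163.450 sabins.
Absorption to add: 163.450 − 100.164 = 63.286 sabins.
Net gain per m²: Δα = 0.67 − 0.07 = 0.60.
Panel area = 63.286 / 0.60 = 105.5 m².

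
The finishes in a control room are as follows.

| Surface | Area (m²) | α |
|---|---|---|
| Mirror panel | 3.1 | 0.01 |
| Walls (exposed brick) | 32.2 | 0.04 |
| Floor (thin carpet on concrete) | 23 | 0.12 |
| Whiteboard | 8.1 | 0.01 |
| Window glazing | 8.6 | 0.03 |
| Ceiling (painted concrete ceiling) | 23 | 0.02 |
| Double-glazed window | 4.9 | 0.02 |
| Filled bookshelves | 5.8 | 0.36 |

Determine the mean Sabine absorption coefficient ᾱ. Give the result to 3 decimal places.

S = Σ Sᵢ = 3.1 + 32.2 + 23 + 8.1 + 8.6 + 23 + 4.9 + 5.8 = 108.7 m².
Σ(Sᵢαᵢ) = 3.1·0.01 + 32.2·0.04 + 23·0.12 + 8.1·0.01 + 8.6·0.03 + 23·0.02 + 4.9·0.02 + 5.8·0.36 = 7.064.
ᾱ = 7.064 / 108.7 = 0.065.

0.065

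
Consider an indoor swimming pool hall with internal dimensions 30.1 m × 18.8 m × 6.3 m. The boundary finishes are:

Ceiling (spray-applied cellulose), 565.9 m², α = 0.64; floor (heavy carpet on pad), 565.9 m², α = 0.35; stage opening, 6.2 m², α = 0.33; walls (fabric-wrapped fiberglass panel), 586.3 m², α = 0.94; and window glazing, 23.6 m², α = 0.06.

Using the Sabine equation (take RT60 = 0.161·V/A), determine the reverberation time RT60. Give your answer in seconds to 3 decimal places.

0.515 s

Summing Sᵢαᵢ: 362.176 + 198.065 + 2.046 + 551.122 + 1.416 → A = 1114.825 sabins.
Volume V = 30.1 × 18.8 × 6.3 = 3565.044 m³.
RT60 = 0.161 · V / A = 0.161 × 3565.044 / 1114.825 = 0.515 s.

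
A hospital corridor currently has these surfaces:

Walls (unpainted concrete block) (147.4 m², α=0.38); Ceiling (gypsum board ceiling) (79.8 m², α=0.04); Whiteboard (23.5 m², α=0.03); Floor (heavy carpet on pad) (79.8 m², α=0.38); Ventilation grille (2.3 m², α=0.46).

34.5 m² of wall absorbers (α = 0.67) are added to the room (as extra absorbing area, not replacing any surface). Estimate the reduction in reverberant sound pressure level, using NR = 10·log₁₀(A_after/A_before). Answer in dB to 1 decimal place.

Summing Sᵢαᵢ: 56.012 + 3.192 + 0.705 + 30.324 + 1.058 → A_before = 91.291 sabins.
Added absorption = 34.5 × 0.67 = 23.115 sabins.
A_after = 91.291 + 23.115 = 114.406 sabins.
NR = 10·log₁₀(114.406/91.291) = 1.0 dB.

1.0 dB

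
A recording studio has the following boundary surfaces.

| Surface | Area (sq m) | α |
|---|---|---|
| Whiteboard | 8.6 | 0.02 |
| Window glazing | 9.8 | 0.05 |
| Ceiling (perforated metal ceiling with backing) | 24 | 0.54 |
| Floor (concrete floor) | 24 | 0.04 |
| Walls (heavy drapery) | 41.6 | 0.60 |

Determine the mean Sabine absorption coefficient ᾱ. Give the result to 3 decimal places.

S = Σ Sᵢ = 8.6 + 9.8 + 24 + 24 + 41.6 = 108.0 sq m.
A = 8.6×0.02 + 9.8×0.05 + 24×0.54 + 24×0.04 + 41.6×0.60 = 39.542 sabins.
ᾱ = 39.542 / 108.0 = 0.366.

0.366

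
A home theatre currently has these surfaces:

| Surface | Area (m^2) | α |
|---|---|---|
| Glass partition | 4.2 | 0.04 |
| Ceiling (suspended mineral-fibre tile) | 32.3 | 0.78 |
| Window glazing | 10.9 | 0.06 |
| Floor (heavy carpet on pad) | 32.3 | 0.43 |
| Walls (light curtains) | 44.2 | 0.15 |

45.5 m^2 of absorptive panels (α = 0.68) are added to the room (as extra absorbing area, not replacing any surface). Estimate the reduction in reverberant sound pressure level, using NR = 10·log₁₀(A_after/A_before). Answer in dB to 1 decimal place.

2.2 dB

Equivalent absorption area: A_before = 4.2·0.04 + 32.3·0.78 + 10.9·0.06 + 32.3·0.43 + 44.2·0.15 = 46.535 m^2.
Treatment contributes 45.5·0.68 = 30.940 sabins.
A_after = 46.535 + 30.940 = 77.475 sabins.
Reduction = 10 log₁₀(A_after/A_before) = 10 log₁₀(1.6649) = 2.2 dB.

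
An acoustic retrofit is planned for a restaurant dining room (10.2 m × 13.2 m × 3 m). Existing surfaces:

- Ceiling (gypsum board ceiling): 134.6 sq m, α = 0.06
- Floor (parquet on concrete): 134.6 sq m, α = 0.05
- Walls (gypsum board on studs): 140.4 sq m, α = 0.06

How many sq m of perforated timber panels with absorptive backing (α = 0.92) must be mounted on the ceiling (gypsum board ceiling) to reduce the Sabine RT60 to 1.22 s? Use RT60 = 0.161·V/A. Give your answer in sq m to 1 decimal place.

Summing Sᵢαᵢ: 8.076 + 6.730 + 8.424 → A₁ = 23.230 sabins.
V = 403.92 m³. Target absorption A₂ = 0.161 × 403.92 / 1.22 = 53.304 sabins.
ΔA needed = 53.304 − 23.230 = 30.074 sabins.
Net gain per sq m: Δα = 0.92 − 0.06 = 0.86.
Panel area = 30.074 / 0.86 = 35.0 sq m.

35.0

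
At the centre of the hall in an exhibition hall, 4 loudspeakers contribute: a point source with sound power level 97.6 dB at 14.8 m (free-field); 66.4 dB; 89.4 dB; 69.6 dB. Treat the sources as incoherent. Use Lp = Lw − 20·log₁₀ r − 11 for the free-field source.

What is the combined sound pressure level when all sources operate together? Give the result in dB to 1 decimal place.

Source at 14.8 m: Lp = 97.6 − 20·log₁₀(14.8) − 11 = 63.2 dB.
Sum in the linear (power) domain: Σ 10^(Lᵢ/10) = 10^(63.2/10) + 10^(66.4/10) + 10^(89.4/10) + 10^(69.6/10) = 8.865e+08.
L_total = 10·log₁₀(8.865e+08) = 89.5 dB.

89.5 dB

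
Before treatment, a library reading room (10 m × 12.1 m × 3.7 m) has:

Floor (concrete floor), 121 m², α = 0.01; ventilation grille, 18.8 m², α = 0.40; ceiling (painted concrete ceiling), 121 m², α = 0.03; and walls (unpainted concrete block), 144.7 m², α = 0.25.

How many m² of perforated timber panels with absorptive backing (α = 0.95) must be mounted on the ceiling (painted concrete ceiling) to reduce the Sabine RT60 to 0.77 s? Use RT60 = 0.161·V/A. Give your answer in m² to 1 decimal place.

Total absorption A₁ = 121×0.01 + 18.8×0.40 + 121×0.03 + 144.7×0.25
  = 1.210 + 7.520 + 3.630 + 36.175 = 48.535 m² sabins.
V = 447.7 m³. Target absorption A₂ = 0.161 × 447.7 / 0.77 = 93.610 sabins.
Absorption to add: 93.610 − 48.535 = 45.075 sabins.
Each m² of panel replacing the ceiling (painted concrete ceiling) adds (0.95 − 0.03) = 0.92 sabins.
Area = ΔA/Δα = 45.075/0.92 = 49.0 m².

49.0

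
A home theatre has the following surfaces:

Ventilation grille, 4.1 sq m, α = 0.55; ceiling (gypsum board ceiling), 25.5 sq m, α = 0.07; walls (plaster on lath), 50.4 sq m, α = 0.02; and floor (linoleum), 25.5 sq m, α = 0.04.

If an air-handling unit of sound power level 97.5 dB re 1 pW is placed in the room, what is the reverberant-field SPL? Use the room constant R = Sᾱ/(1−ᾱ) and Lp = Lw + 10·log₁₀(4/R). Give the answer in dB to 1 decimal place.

95.4 dB

A = 6.068 sabins; S = 105.5 sq m.
ᾱ = 6.068/105.5 = 0.0575; R = Sᾱ/(1−ᾱ) = 6.068/(1−0.0575) = 6.438 sq m.
Lp = Lw + 10 log₁₀(4/R) = 97.5 -2.07 = 95.4 dB.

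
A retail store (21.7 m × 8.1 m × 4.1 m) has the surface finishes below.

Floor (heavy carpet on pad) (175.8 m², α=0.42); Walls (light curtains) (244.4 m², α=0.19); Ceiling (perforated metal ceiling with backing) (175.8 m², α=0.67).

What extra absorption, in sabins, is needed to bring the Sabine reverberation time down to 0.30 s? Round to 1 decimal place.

148.7 sabins

Equivalent absorption area: A₁ = 175.8×0.42 + 244.4×0.19 + 175.8×0.67 = 238.058 m².
Target A₂ = 0.161·720.657/0.30 = 386.753 sabins (V = 720.657 m³).
Shortfall: 386.753 − 238.058 = 148.7 sabins.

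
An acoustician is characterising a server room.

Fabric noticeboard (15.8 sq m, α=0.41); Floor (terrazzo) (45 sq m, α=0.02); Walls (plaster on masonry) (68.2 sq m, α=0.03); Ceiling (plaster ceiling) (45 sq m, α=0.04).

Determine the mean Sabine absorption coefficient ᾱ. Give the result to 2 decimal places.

S = Σ Sᵢ = 15.8 + 45 + 68.2 + 45 = 174.0 sq m.
A = 15.8×0.41 + 45×0.02 + 68.2×0.03 + 45×0.04 = 11.224 sabins.
ᾱ = 11.224 / 174.0 = 0.06.

0.06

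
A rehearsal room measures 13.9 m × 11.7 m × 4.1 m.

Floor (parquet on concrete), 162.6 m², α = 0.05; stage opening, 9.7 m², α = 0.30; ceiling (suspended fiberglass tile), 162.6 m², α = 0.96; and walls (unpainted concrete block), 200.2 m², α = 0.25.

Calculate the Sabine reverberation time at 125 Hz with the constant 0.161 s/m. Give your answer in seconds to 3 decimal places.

Equivalent absorption area: A = 162.6×0.05 + 9.7×0.30 + 162.6×0.96 + 200.2×0.25 = 217.186 m².
V = 13.9·11.7·4.1 = 666.783 m³.
RT60 = 0.161 · V / A = 0.161 × 666.783 / 217.186 = 0.494 s.

0.494 seconds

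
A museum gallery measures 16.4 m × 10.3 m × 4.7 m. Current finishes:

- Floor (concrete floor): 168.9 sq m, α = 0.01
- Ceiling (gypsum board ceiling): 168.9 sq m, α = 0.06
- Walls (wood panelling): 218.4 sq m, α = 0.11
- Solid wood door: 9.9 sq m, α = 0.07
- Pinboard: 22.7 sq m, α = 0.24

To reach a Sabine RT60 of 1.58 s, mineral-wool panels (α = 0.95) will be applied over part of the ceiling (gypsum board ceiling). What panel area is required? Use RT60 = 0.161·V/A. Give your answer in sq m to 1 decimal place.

43.7

Equivalent absorption area: A₁ = 168.9*0.01 + 168.9*0.06 + 218.4*0.11 + 9.9*0.07 + 22.7*0.24 = 41.988 sq m.
V = 793.924 m³. Target absorption A₂ = 0.161 × 793.924 / 1.58 = 80.900 sabins.
ΔA needed = 80.900 − 41.988 = 38.912 sabins.
Net gain per sq m: Δα = 0.95 − 0.06 = 0.89.
Panel area = 38.912 / 0.89 = 43.7 sq m.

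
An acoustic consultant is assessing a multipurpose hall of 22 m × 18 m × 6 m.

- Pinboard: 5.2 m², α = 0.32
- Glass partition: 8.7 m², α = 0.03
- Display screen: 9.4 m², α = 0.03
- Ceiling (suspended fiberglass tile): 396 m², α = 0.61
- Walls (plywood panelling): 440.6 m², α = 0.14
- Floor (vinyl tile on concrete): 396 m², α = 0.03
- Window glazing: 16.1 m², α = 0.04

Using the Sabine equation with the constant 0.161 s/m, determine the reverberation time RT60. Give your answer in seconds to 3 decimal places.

Summing Sᵢαᵢ: 1.664 + 0.261 + 0.282 + 241.560 + 61.684 + 11.880 + 0.644 → A = 317.975 sabins.
Volume V = 22 × 18 × 6 = 2376 m³.
T = 0.161 V/A = 0.161·2376/317.975 = 1.203 s.

1.203 s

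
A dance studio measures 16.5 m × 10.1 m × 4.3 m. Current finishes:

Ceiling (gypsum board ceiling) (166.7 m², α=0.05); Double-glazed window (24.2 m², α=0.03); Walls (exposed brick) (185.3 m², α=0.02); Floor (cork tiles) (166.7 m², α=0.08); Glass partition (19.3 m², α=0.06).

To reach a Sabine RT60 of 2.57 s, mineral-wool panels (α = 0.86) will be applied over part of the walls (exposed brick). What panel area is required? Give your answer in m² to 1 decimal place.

Equivalent absorption area: A₁ = 166.7×0.05 + 24.2×0.03 + 185.3×0.02 + 166.7×0.08 + 19.3×0.06 = 27.261 m².
Required A₂ = 0.161·716.595/2.57 = 44.892 sabins.
Absorption to add: 44.892 − 27.261 = 17.631 sabins.
Each m² of panel replacing the walls (exposed brick) adds (0.86 − 0.02) = 0.84 sabins.
Panel area = 17.631 / 0.84 = 21.0 m².

21.0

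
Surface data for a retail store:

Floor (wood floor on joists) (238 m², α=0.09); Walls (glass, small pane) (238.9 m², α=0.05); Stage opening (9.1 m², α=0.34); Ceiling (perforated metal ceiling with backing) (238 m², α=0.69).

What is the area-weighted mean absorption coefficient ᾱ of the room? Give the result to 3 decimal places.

0.277

S = Σ Sᵢ = 238 + 238.9 + 9.1 + 238 = 724.0 m².
Weighted sum Σ Sα = 200.679.
ᾱ = 200.679 / 724.0 = 0.277.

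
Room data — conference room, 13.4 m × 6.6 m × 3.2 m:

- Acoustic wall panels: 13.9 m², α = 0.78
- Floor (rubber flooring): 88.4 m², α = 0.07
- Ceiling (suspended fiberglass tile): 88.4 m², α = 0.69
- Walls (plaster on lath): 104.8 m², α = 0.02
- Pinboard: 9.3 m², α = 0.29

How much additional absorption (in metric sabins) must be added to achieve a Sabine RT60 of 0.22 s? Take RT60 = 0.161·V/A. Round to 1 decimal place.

124.3 sabins

Total absorption A₁ = 13.9·0.78 + 88.4·0.07 + 88.4·0.69 + 104.8·0.02 + 9.3·0.29
  = 10.842 + 6.188 + 60.996 + 2.096 + 2.697 = 82.819 m² sabins.
For T = 0.22 s, need A₂ = 0.161·V/T = 0.161·283.008/0.22 = 207.110 sabins.
Shortfall: 207.110 − 82.819 = 124.3 sabins.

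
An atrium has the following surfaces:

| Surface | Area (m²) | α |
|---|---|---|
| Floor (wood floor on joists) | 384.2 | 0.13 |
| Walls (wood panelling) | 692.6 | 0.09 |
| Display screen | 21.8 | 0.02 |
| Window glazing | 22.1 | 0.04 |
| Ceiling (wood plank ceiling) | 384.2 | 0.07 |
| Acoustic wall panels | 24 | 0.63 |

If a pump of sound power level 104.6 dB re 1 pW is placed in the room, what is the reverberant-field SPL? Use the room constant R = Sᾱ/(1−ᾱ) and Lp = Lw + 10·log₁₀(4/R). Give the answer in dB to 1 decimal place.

Σ(Sᵢαᵢ) = 384.2·0.13 + 692.6·0.09 + 21.8·0.02 + 22.1·0.04 + 384.2·0.07 + 24·0.63 = 155.614; total area S = 1528.9 m².
ᾱ = 155.614/1528.9 = 0.1018; R = Sᾱ/(1−ᾱ) = 155.614/(1−0.1018) = 173.251 m².
Lp = Lw + 10 log₁₀(4/R) = 104.6 -16.37 = 88.2 dB.

88.2 dB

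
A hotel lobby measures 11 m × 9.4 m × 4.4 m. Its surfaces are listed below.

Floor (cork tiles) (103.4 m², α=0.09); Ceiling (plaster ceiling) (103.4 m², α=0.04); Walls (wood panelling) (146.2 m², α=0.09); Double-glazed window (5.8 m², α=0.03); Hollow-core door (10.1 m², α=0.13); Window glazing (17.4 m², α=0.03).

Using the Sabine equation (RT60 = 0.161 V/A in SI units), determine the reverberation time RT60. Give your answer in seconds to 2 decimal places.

Summing Sᵢαᵢ: 9.306 + 4.136 + 13.158 + 0.174 + 1.313 + 0.522 → A = 28.609 sabins.
V = 11·9.4·4.4 = 454.96 m³.
Sabine: RT60 = 0.161 × 454.96 / 28.609 = 2.56 s.

2.56 sec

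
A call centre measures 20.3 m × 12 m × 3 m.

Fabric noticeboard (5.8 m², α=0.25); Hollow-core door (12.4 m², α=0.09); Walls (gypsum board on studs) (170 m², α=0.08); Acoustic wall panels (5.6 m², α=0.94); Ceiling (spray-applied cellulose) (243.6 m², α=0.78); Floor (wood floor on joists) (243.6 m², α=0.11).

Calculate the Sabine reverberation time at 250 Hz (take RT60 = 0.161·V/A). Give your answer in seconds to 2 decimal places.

0.49 s

Summing Sᵢαᵢ: 1.450 + 1.116 + 13.600 + 5.264 + 190.008 + 26.796 → A = 238.234 sabins.
Room volume: 730.8 m³.
T = 0.161 V/A = 0.161·730.8/238.234 = 0.49 s.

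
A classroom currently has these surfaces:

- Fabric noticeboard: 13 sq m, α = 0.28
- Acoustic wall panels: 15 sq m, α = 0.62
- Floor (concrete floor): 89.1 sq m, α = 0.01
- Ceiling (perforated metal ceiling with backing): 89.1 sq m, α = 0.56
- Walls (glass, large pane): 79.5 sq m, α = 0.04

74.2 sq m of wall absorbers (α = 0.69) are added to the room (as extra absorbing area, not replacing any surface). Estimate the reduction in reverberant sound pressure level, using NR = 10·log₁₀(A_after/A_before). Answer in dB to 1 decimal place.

Equivalent absorption area: A_before = 13×0.28 + 15×0.62 + 89.1×0.01 + 89.1×0.56 + 79.5×0.04 = 66.907 sq m.
Added absorption = 74.2 × 0.69 = 51.198 sabins.
New total A_after = 118.105 sabins.
NR = 10·log₁₀(118.105/66.907) = 2.5 dB.

2.5 dB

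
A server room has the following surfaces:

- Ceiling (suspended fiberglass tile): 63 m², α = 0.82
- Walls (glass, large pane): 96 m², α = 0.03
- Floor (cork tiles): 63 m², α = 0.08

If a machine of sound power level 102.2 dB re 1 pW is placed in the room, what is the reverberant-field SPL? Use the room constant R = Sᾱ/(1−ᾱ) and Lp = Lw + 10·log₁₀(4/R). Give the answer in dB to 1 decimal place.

A = 59.580 sabins; S = 222.0 m².
ᾱ = 0.2684, so room constant R = A/(1−ᾱ) = 81.438 m².
Lp = Lw + 10 log₁₀(4/R) = 102.2 -13.09 = 89.1 dB.

89.1 dB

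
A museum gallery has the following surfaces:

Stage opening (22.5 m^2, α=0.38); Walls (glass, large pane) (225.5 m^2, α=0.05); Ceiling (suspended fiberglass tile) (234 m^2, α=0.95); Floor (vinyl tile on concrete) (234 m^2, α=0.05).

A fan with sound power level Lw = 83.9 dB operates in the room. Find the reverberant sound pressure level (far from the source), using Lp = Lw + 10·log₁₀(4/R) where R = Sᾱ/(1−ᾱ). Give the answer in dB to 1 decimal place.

64.0 dB

A = 253.825 sabins; S = 716.0 m^2.
ᾱ = 253.825/716.0 = 0.3545; R = Sᾱ/(1−ᾱ) = 253.825/(1−0.3545) = 393.222 m^2.
Lp = 83.9 + 10·log₁₀(4/393.222) = 83.9 + (-19.93) = 64.0 dB.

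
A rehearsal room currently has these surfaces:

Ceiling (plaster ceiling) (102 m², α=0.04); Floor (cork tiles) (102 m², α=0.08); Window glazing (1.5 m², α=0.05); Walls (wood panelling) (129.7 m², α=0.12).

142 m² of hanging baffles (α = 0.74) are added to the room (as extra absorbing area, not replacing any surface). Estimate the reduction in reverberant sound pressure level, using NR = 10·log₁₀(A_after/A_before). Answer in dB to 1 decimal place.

6.8 dB

Summing Sᵢαᵢ: 4.080 + 8.160 + 0.075 + 15.564 → A_before = 27.879 sabins.
Added absorption = 142 × 0.74 = 105.080 sabins.
A_after = 27.879 + 105.080 = 132.959 sabins.
Reduction = 10 log₁₀(A_after/A_before) = 10 log₁₀(4.7691) = 6.8 dB.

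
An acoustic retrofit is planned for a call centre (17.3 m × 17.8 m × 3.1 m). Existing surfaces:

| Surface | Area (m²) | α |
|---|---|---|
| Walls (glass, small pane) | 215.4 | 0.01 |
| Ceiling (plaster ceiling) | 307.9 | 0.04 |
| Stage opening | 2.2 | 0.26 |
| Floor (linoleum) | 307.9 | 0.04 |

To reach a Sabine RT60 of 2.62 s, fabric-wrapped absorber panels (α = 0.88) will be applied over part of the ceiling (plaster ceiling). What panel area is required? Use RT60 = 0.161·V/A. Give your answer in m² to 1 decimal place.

Total absorption A₁ = 215.4·0.01 + 307.9·0.04 + 2.2·0.26 + 307.9·0.04
  = 2.154 + 12.316 + 0.572 + 12.316 = 27.358 m² sabins.
V = 954.614 m³. Target absorption A₂ = 0.161 × 954.614 / 2.62 = 58.661 sabins.
Absorption to add: 58.661 − 27.358 = 31.303 sabins.
Each m² of panel replacing the ceiling (plaster ceiling) adds (0.88 − 0.04) = 0.84 sabins.
Panel area = 31.303 / 0.84 = 37.3 m².

37.3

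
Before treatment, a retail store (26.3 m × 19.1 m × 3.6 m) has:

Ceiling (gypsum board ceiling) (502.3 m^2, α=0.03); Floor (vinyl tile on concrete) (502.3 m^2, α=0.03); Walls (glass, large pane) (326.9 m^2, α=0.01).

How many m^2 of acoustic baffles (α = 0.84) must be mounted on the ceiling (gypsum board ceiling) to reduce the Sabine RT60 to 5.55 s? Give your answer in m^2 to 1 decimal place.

Equivalent absorption area: A₁ = 502.3·0.03 + 502.3·0.03 + 326.9·0.01 = 33.407 m^2.
Required A₂ = 0.161·1808.388/5.55 = 52.460 sabins.
ΔA needed = 52.460 − 33.407 = 19.053 sabins.
Net gain per m^2: Δα = 0.84 − 0.03 = 0.81.
Panel area = 19.053 / 0.81 = 23.5 m^2.

23.5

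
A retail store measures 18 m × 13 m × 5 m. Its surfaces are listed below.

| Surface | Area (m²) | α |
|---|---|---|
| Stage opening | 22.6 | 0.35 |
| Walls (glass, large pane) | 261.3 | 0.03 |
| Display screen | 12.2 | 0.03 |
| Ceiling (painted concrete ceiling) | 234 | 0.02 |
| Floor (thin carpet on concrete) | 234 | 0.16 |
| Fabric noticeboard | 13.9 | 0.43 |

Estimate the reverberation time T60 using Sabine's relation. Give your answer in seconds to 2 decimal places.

2.93 s

Total absorption A = 22.6·0.35 + 261.3·0.03 + 12.2·0.03 + 234·0.02 + 234·0.16 + 13.9·0.43
  = 7.910 + 7.839 + 0.366 + 4.680 + 37.440 + 5.977 = 64.212 m² sabins.
Volume V = 18 × 13 × 5 = 1170 m³.
Sabine: RT60 = 0.161 × 1170 / 64.212 = 2.93 s.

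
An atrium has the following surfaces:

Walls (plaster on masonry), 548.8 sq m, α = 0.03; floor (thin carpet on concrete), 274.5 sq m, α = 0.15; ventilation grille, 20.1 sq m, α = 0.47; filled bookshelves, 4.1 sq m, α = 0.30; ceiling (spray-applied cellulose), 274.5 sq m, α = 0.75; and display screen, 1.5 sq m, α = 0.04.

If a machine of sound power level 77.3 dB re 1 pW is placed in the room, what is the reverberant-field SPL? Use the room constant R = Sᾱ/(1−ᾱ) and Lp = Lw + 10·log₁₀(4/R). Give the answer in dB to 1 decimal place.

Σ(Sᵢαᵢ) = 548.8·0.03 + 274.5·0.15 + 20.1·0.47 + 4.1·0.30 + 274.5·0.75 + 1.5·0.04 = 274.251; total area S = 1123.5 sq m.
ᾱ = 274.251/1123.5 = 0.2441; R = Sᾱ/(1−ᾱ) = 274.251/(1−0.2441) = 362.814 sq m.
Lp = Lw + 10 log₁₀(4/R) = 77.3 -19.58 = 57.7 dB.

57.7 dB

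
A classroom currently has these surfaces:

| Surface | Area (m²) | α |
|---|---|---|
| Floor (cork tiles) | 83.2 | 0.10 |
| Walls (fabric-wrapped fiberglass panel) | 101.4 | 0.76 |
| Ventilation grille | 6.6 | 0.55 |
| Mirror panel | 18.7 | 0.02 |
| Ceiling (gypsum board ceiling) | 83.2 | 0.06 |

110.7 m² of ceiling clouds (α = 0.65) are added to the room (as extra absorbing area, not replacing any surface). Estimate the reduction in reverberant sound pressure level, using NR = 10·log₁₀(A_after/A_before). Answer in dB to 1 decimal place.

2.5 dB

A_before = Σ Sᵢαᵢ = 83.2*0.10 + 101.4*0.76 + 6.6*0.55 + 18.7*0.02 + 83.2*0.06 = 94.380 sabins.
Treatment contributes 110.7·0.65 = 71.955 sabins.
A_after = 94.380 + 71.955 = 166.335 sabins.
NR = 10·log₁₀(166.335/94.380) = 2.5 dB.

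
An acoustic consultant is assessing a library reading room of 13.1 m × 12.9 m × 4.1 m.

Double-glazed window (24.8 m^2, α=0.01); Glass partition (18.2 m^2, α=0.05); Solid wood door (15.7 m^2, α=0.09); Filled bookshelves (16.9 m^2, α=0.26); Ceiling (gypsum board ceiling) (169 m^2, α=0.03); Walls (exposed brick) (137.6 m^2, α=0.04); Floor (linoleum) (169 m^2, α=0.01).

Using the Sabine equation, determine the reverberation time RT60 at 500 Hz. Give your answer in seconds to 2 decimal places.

A = Σ Sᵢαᵢ = 24.8·0.01 + 18.2·0.05 + 15.7·0.09 + 16.9·0.26 + 169·0.03 + 137.6·0.04 + 169·0.01 = 19.229 sabins.
Volume V = 13.1 × 12.9 × 4.1 = 692.859 m³.
Sabine: RT60 = 0.161 × 692.859 / 19.229 = 5.80 s.

5.80 s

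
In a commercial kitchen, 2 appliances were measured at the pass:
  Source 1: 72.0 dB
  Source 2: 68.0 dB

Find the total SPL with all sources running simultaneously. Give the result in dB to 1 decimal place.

Σ 10^(Lᵢ/10) = 2.216e+07.
Back to dB: 10·log₁₀ Σ = 73.5 dB.

73.5 dB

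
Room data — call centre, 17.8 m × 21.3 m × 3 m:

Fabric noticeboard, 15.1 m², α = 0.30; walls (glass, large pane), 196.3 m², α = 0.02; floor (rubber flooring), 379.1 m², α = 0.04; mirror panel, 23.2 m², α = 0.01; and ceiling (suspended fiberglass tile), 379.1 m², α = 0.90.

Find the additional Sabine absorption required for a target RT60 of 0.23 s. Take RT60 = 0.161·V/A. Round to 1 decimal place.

431.2 sabins

Total absorption A₁ = 15.1*0.30 + 196.3*0.02 + 379.1*0.04 + 23.2*0.01 + 379.1*0.90
  = 4.530 + 3.926 + 15.164 + 0.232 + 341.190 = 365.042 m² sabins.
For T = 0.23 s, need A₂ = 0.161·V/T = 0.161·1137.42/0.23 = 796.194 sabins.
ΔA = A₂ − A₁ = 796.194 − 365.042 = 431.2 sabins.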